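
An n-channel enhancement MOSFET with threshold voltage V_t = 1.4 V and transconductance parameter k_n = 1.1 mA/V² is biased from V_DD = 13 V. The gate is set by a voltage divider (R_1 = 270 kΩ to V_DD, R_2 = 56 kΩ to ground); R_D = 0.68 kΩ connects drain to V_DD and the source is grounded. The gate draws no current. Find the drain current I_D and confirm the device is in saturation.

I_D ≈ 0.38 mA

V_G = V_DD·R_2/(R_1+R_2) = 13×56/326 = 2.23 V. With the source grounded, V_GS = V_G = 2.23 V.
Assume saturation: I_D = (k_n/2)(V_GS − V_t)² = (1.1/2)×(2.23 − 1.4)² = 0.55×0.833² = 0.382 mA.
V_DS = V_DD − I_D·R_D = 13 − 0.382×0.68 = 12.7 V.
Saturation requires V_DS ≥ V_GS − V_t = 0.833 V; 12.7 ≥ 0.833 ✓.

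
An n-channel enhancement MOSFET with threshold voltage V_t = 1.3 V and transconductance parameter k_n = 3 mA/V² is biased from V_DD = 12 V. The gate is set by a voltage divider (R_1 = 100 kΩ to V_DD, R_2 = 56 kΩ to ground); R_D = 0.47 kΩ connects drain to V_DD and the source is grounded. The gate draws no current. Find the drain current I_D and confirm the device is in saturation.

V_G = V_DD·R_2/(R_1+R_2) = 12×56/156 = 4.31 V. With the source grounded, V_GS = V_G = 4.31 V.
Assume saturation: I_D = (k_n/2)(V_GS − V_t)² = (3/2)×(4.31 − 1.3)² = 1.5×3.01² = 13.6 mA.
V_DS = V_DD − I_D·R_D = 12 − 13.6×0.47 = 5.62 V.
Saturation requires V_DS ≥ V_GS − V_t = 3.01 V; 5.62 ≥ 3.01 ✓.

I_D ≈ 14 mA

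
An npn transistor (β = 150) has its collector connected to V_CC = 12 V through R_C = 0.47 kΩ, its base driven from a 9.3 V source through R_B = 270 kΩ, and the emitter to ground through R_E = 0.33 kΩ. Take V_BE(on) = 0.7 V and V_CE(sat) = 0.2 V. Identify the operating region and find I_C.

active; I_C ≈ 4 mA

Assume active. Base-emitter loop: I_B = (V_BB − V_BE)/(R_B + (β+1)R_E) = (9.3 − 0.7)/(270 + 151×0.33) = 0.0269 mA.
I_C = β·I_B = 150×0.0269 = 4.03 mA.
V_CE = V_CC − I_C·R_C − I_E·R_E = 12 − 4.03×0.47 − 4.06×0.33 = 8.76 V > V_CE(sat), so the active-region assumption holds.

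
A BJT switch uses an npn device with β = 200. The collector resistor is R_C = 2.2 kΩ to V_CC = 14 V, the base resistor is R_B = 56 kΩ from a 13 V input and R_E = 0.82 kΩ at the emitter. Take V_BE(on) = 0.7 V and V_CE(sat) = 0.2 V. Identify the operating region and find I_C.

Assume active: I_B = (13 − 0.7)/(56 + 201×0.82) = 0.0557 mA, I_C = β·I_B = 11.1 mA.
Then V_CE = 14 − 11.1×2.2 − 11.2×0.82 = -19.7 V < 0.2 V — the active assumption fails.
Re-solve with V_CE = 0.2 V. KCL at the emitter: V_E/R_E = (V_BB−0.7−V_E)/R_B + (V_CC−0.2−V_E)/R_C, giving V_E = 3.84 V.
I_C = (V_CC − 0.2 − V_E)/R_C = (13.8 − 3.84)/2.2 = 4.53 mA.
Check: I_B = (12.3 − 3.84)/56 = 0.151 mA, and β·I_B = 30.2 mA > I_C, confirming saturation.

saturation; I_C ≈ 4.5 mA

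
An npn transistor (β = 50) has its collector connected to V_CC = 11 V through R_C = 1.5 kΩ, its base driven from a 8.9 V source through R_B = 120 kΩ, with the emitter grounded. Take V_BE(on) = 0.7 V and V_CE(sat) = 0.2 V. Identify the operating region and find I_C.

Assume active. Base-emitter loop: I_B = (V_BB − V_BE)/R_B = (8.9 − 0.7)/120 = 0.0683 mA.
I_C = β·I_B = 50×0.0683 = 3.42 mA.
V_CE = V_CC − I_C·R_C = 11 − 3.42×1.5 = 5.88 V > V_CE(sat), so the active-region assumption holds.

active; I_C ≈ 3.4 mA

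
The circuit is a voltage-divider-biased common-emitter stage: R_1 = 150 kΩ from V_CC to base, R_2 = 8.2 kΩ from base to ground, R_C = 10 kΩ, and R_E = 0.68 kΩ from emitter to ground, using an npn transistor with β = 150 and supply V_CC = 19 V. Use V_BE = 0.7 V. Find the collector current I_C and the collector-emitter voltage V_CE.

Thevenize the base divider: V_Th = V_CC·R_2/(R_1+R_2) = 19×8.2/158 = 0.985 V, R_Th = R_1‖R_2 = 7.77 kΩ.
Base-emitter loop: V_Th = I_B·R_Th + V_BE + (β+1)I_B·R_E, so I_B = (0.985 − 0.7) / (7.77 + 151×0.68) = 0.00258 mA.
I_C = β·I_B = 150×0.00258 = 0.387 mA, and I_E = (β+1)I_B = 0.389 mA.
V_CE = V_CC − I_C·R_C − I_E·R_E = 19 − 0.387×10 − 0.389×0.68 = 14.9 V.
V_CE = 14.9 V > 0.2 V confirms active-region operation.

I_C ≈ 0.39 mA, V_CE ≈ 15 V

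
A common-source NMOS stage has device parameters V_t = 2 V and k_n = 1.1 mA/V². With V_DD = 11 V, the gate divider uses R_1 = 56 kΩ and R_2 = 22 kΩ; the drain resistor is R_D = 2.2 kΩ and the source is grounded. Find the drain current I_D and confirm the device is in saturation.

I_D ≈ 0.67 mA

V_G = V_DD·R_2/(R_1+R_2) = 11×22/78 = 3.1 V. With the source grounded, V_GS = V_G = 3.1 V.
Assume saturation: I_D = (k_n/2)(V_GS − V_t)² = (1.1/2)×(3.1 − 2)² = 0.55×1.1² = 0.669 mA.
V_DS = V_DD − I_D·R_D = 11 − 0.669×2.2 = 9.53 V.
Saturation requires V_DS ≥ V_GS − V_t = 1.1 V; 9.53 ≥ 1.1 ✓.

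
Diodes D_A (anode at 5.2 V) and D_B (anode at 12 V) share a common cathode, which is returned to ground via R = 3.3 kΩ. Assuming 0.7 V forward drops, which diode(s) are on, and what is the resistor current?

Only D_B conducts; I_R ≈ 3.4 mA

Assume both conduct. Then node N would need to be at both 5.2−0.7 = 4.5 V and 12−0.7 = 11.3 V, which is impossible.
Assume only D_B conducts: V_N = 12 − 0.7 = 11.3 V, so I_R = 11.3/3.3 = 3.42 mA.
Check D_A: its anode-to-cathode voltage is 5.2 − 11.3 = -6.1 V < 0.7 V, so it is off. The assumption is consistent.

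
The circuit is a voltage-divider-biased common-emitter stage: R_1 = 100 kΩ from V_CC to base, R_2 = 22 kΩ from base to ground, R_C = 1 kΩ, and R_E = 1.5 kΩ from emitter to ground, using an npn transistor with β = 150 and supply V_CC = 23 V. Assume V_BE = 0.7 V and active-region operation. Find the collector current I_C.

I_C ≈ 2.1 mA

Thevenize the base divider: V_Th = V_CC·R_2/(R_1+R_2) = 23×22/122 = 4.15 V, R_Th = R_1‖R_2 = 18 kΩ.
Base-emitter loop: V_Th = I_B·R_Th + V_BE + (β+1)I_B·R_E, so I_B = (4.15 − 0.7) / (18 + 151×1.5) = 0.0141 mA.
I_C = β·I_B = 150×0.0141 = 2.11 mA, and I_E = (β+1)I_B = 2.13 mA.
V_CE = V_CC − I_C·R_C − I_E·R_E = 23 − 2.11×1 − 2.13×1.5 = 17.7 V.
V_CE = 17.7 V > 0.2 V confirms active-region operation.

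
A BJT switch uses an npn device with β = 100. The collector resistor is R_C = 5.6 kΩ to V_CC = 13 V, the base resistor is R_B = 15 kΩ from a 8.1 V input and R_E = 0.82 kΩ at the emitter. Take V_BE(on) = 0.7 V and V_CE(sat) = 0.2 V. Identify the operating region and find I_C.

Assume active: I_B = (8.1 − 0.7)/(15 + 101×0.82) = 0.0756 mA, I_C = β·I_B = 7.56 mA.
Then V_CE = 13 − 7.56×5.6 − 7.64×0.82 = -35.6 V < 0.2 V — the active assumption fails.
Re-solve with V_CE = 0.2 V. KCL at the emitter: V_E/R_E = (V_BB−0.7−V_E)/R_B + (V_CC−0.2−V_E)/R_C, giving V_E = 1.9 V.
I_C = (V_CC − 0.2 − V_E)/R_C = (12.8 − 1.9)/5.6 = 1.95 mA.
Check: I_B = (7.4 − 1.9)/15 = 0.367 mA, and β·I_B = 36.7 mA > I_C, confirming saturation.

saturation; I_C ≈ 1.9 mA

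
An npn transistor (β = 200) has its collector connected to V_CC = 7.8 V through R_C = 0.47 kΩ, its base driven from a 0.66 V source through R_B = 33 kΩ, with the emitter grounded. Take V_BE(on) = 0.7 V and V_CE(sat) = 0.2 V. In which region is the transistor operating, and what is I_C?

cutoff; I_C ≈ 0

V_BB = 0.66 V ≤ V_BE(on) = 0.7 V, so the base-emitter junction is not forward biased.
The transistor is in cutoff: I_B = I_C = 0.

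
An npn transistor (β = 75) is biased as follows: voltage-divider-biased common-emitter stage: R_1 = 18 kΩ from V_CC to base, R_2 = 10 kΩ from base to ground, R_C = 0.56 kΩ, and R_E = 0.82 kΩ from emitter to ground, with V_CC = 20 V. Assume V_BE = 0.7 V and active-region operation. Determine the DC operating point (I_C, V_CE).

I_C ≈ 7 mA, V_CE ≈ 10 V

Thevenize the base divider: V_Th = V_CC·R_2/(R_1+R_2) = 20×10/28 = 7.14 V, R_Th = R_1‖R_2 = 6.43 kΩ.
Base-emitter loop: V_Th = I_B·R_Th + V_BE + (β+1)I_B·R_E, so I_B = (7.14 − 0.7) / (6.43 + 76×0.82) = 0.0937 mA.
I_C = β·I_B = 75×0.0937 = 7.03 mA, and I_E = (β+1)I_B = 7.12 mA.
V_CE = V_CC − I_C·R_C − I_E·R_E = 20 − 7.03×0.56 − 7.12×0.82 = 10.2 V.
V_CE = 10.2 V > 0.2 V confirms active-region operation.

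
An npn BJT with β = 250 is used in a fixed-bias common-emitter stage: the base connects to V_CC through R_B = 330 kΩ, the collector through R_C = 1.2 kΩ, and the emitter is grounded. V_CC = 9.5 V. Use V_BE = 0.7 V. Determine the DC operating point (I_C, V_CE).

I_C ≈ 6.7 mA, V_CE ≈ 1.5 V

Base loop: V_CC = I_B·R_B + V_BE, so I_B = (9.5 − 0.7)/330 kΩ = 0.0267 mA.
In the active region I_C = β·I_B = 250 × 0.0267 = 6.67 mA.
Collector loop: V_CE = V_CC − I_C·R_C = 9.5 − 6.67×1.2 = 1.5 V.
Since V_CE = 1.5 V > V_CE(sat) ≈ 0.2 V, the transistor is in the active region as assumed.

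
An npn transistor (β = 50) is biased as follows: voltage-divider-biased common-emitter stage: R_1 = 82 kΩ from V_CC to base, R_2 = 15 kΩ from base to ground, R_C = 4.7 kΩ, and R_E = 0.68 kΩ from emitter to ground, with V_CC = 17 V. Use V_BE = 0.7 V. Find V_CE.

V_CE ≈ 6 V

Thevenize the base divider: V_Th = V_CC·R_2/(R_1+R_2) = 17×15/97 = 2.63 V, R_Th = R_1‖R_2 = 12.7 kΩ.
Base-emitter loop: V_Th = I_B·R_Th + V_BE + (β+1)I_B·R_E, so I_B = (2.63 − 0.7) / (12.7 + 51×0.68) = 0.0407 mA.
I_C = β·I_B = 50×0.0407 = 2.04 mA, and I_E = (β+1)I_B = 2.08 mA.
V_CE = V_CC − I_C·R_C − I_E·R_E = 17 − 2.04×4.7 − 2.08×0.68 = 6.02 V.
V_CE = 6.02 V > 0.2 V confirms active-region operation.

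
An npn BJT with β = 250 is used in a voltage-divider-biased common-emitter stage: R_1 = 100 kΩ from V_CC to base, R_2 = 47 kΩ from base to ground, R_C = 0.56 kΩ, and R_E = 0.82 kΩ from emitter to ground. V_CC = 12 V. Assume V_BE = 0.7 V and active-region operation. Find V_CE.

Thevenize the base divider: V_Th = V_CC·R_2/(R_1+R_2) = 12×47/147 = 3.84 V, R_Th = R_1‖R_2 = 32 kΩ.
Base-emitter loop: V_Th = I_B·R_Th + V_BE + (β+1)I_B·R_E, so I_B = (3.84 − 0.7) / (32 + 251×0.82) = 0.0132 mA.
I_C = β·I_B = 250×0.0132 = 3.3 mA, and I_E = (β+1)I_B = 3.31 mA.
V_CE = V_CC − I_C·R_C − I_E·R_E = 12 − 3.3×0.56 − 3.31×0.82 = 7.44 V.
V_CE = 7.44 V > 0.2 V confirms active-region operation.

V_CE ≈ 7.4 V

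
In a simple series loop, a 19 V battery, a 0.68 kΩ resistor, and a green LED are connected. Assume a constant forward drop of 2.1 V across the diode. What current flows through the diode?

KVL around the loop: 19 = V_D + I·R = 2.1 + I × 0.68 kΩ.
So I = (19 − 2.1) / 0.68 kΩ = 16.9 / 0.68 = 24.9 mA.

I ≈ 25 mA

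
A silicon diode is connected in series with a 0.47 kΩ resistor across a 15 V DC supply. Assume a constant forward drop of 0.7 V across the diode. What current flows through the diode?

I ≈ 30 mA

KVL around the loop: 15 = V_D + I·R = 0.7 + I × 0.47 kΩ.
So I = (15 − 0.7) / 0.47 kΩ = 14.3 / 0.47 = 30.4 mA.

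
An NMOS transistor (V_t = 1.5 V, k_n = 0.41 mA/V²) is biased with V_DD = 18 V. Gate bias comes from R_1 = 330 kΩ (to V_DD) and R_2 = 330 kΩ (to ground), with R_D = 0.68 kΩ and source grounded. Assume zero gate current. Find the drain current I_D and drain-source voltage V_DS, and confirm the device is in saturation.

V_G = V_DD·R_2/(R_1+R_2) = 18×330/660 = 9 V. With the source grounded, V_GS = V_G = 9 V.
Assume saturation: I_D = (k_n/2)(V_GS − V_t)² = (0.41/2)×(9 − 1.5)² = 0.205×7.5² = 11.5 mA.
V_DS = V_DD − I_D·R_D = 18 − 11.5×0.68 = 10.2 V.
Saturation requires V_DS ≥ V_GS − V_t = 7.5 V; 10.2 ≥ 7.5 ✓.

I_D ≈ 12 mA, V_DS ≈ 10 V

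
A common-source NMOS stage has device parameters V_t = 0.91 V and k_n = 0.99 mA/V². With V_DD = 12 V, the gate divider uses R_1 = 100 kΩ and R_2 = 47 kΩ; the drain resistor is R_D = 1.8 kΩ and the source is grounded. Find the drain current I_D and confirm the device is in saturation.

V_G = V_DD·R_2/(R_1+R_2) = 12×47/147 = 3.84 V. With the source grounded, V_GS = V_G = 3.84 V.
Assume saturation: I_D = (k_n/2)(V_GS − V_t)² = (0.99/2)×(3.84 − 0.91)² = 0.495×2.93² = 4.24 mA.
V_DS = V_DD − I_D·R_D = 12 − 4.24×1.8 = 4.37 V.
Saturation requires V_DS ≥ V_GS − V_t = 2.93 V; 4.37 ≥ 2.93 ✓.

I_D ≈ 4.2 mA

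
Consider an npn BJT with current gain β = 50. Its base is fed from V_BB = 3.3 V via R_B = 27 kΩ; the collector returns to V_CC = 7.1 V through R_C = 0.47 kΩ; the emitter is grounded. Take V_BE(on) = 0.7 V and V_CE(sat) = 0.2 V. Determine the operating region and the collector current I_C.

active; I_C ≈ 4.8 mA

Assume active. Base-emitter loop: I_B = (V_BB − V_BE)/R_B = (3.3 − 0.7)/27 = 0.0963 mA.
I_C = β·I_B = 50×0.0963 = 4.81 mA.
V_CE = V_CC − I_C·R_C = 7.1 − 4.81×0.47 = 4.84 V > V_CE(sat), so the active-region assumption holds.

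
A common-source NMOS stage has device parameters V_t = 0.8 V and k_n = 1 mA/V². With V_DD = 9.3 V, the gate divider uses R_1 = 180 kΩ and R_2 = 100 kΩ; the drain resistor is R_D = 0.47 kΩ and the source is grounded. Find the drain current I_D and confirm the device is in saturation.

V_G = V_DD·R_2/(R_1+R_2) = 9.3×100/280 = 3.32 V. With the source grounded, V_GS = V_G = 3.32 V.
Assume saturation: I_D = (k_n/2)(V_GS − V_t)² = (1/2)×(3.32 − 0.8)² = 0.5×2.52² = 3.18 mA.
V_DS = V_DD − I_D·R_D = 9.3 − 3.18×0.47 = 7.81 V.
Saturation requires V_DS ≥ V_GS − V_t = 2.52 V; 7.81 ≥ 2.52 ✓.

I_D ≈ 3.2 mA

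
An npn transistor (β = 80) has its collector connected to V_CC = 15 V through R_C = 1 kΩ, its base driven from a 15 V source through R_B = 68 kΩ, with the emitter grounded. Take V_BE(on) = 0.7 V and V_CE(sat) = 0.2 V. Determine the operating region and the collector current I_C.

saturation; I_C ≈ 15 mA

Assume active: I_B = (15 − 0.7)/68 = 0.21 mA, giving I_C = β·I_B = 16.8 mA.
But then V_CE = 15 − 16.8×1 = -1.82 V < V_CE(sat) = 0.2 V — impossible in the active region.
So the transistor is saturated. With V_CE = 0.2 V, I_C = (V_CC − 0.2)/R_C = 14.8/1 = 14.8 mA.
Check: β·I_B = 16.8 mA > I_C = 14.8 mA, confirming saturation.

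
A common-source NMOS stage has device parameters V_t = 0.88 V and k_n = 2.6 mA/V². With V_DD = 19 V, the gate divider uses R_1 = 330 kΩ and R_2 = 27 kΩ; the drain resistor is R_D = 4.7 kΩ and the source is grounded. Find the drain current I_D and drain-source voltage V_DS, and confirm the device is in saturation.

I_D ≈ 0.4 mA, V_DS ≈ 17 V

V_G = V_DD·R_2/(R_1+R_2) = 19×27/357 = 1.44 V. With the source grounded, V_GS = V_G = 1.44 V.
Assume saturation: I_D = (k_n/2)(V_GS − V_t)² = (2.6/2)×(1.44 − 0.88)² = 1.3×0.557² = 0.403 mA.
V_DS = V_DD − I_D·R_D = 19 − 0.403×4.7 = 17.1 V.
Saturation requires V_DS ≥ V_GS − V_t = 0.557 V; 17.1 ≥ 0.557 ✓.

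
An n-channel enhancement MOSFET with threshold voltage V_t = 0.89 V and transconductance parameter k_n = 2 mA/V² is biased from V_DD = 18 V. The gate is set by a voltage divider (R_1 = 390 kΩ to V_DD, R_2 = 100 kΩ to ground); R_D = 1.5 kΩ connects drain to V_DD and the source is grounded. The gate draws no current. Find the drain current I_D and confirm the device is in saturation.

I_D ≈ 7.7 mA

V_G = V_DD·R_2/(R_1+R_2) = 18×100/490 = 3.67 V. With the source grounded, V_GS = V_G = 3.67 V.
Assume saturation: I_D = (k_n/2)(V_GS − V_t)² = (2/2)×(3.67 − 0.89)² = 1×2.78² = 7.75 mA.
V_DS = V_DD − I_D·R_D = 18 − 7.75×1.5 = 6.38 V.
Saturation requires V_DS ≥ V_GS − V_t = 2.78 V; 6.38 ≥ 2.78 ✓.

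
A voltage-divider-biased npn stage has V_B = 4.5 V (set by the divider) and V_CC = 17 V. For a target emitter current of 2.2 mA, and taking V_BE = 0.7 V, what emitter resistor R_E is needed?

V_E = V_B − V_BE = 4.5 − 0.7 = 3.8 V.
R_E = V_E / I_E = 3.8 / 2.2 = 1.73 kΩ.

R_E ≈ 1.7 kΩ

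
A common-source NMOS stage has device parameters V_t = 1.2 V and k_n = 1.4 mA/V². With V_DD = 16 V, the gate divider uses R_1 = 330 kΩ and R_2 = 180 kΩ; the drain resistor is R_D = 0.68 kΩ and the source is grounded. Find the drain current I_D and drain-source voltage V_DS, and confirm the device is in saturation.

I_D ≈ 14 mA, V_DS ≈ 6.6 V

V_G = V_DD·R_2/(R_1+R_2) = 16×180/510 = 5.65 V. With the source grounded, V_GS = V_G = 5.65 V.
Assume saturation: I_D = (k_n/2)(V_GS − V_t)² = (1.4/2)×(5.65 − 1.2)² = 0.7×4.45² = 13.8 mA.
V_DS = V_DD − I_D·R_D = 16 − 13.8×0.68 = 6.59 V.
Saturation requires V_DS ≥ V_GS − V_t = 4.45 V; 6.59 ≥ 4.45 ✓.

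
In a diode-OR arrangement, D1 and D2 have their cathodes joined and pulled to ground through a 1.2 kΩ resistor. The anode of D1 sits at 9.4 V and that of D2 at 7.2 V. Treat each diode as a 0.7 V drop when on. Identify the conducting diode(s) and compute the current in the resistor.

Only D1 conducts; I_R ≈ 7.3 mA

Assume both conduct. Then node N would need to be at both 9.4−0.7 = 8.7 V and 7.2−0.7 = 6.5 V, which is impossible.
Assume only D1 conducts: V_N = 9.4 − 0.7 = 8.7 V, so I_R = 8.7/1.2 = 7.25 mA.
Check D2: its anode-to-cathode voltage is 7.2 − 8.7 = -1.5 V < 0.7 V, so it is off. The assumption is consistent.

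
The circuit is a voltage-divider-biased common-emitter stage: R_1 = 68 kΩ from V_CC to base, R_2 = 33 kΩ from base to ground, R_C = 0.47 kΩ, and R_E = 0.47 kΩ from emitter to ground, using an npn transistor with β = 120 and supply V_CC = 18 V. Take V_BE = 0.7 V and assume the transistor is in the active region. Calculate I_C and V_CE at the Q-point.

Thevenize the base divider: V_Th = V_CC·R_2/(R_1+R_2) = 18×33/101 = 5.88 V, R_Th = R_1‖R_2 = 22.2 kΩ.
Base-emitter loop: V_Th = I_B·R_Th + V_BE + (β+1)I_B·R_E, so I_B = (5.88 − 0.7) / (22.2 + 121×0.47) = 0.0655 mA.
I_C = β·I_B = 120×0.0655 = 7.86 mA, and I_E = (β+1)I_B = 7.93 mA.
V_CE = V_CC − I_C·R_C − I_E·R_E = 18 − 7.86×0.47 − 7.93×0.47 = 10.6 V.
V_CE = 10.6 V > 0.2 V confirms active-region operation.

I_C ≈ 7.9 mA, V_CE ≈ 11 V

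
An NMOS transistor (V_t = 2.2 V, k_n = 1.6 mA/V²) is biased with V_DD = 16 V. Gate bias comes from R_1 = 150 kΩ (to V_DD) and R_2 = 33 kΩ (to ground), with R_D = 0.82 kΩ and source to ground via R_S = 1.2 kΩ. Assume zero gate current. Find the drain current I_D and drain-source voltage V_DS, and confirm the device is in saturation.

V_G = V_DD·R_2/(R_1+R_2) = 16×33/183 = 2.89 V.
Assume saturation: I_D = (k_n/2)(V_GS − V_t)² with V_GS = V_G − I_D·R_S = 2.89 − 1.2·I_D.
Substituting gives 1.15·I_D² − 2.32·I_D + 0.376 = 0, with roots I_D = 0.178 or 1.83 mA.
The root I_D = 1.83 mA gives V_GS = 0.687 V ≤ V_t, so take I_D = 0.178 mA.
Then V_GS = 2.67 V and V_DS = V_DD − I_D(R_D+R_S) = 16 − 0.178×2.02 = 15.6 V.
Saturation requires V_DS ≥ V_GS − V_t = 0.472 V; 15.6 ≥ 0.472 ✓.

I_D ≈ 0.18 mA, V_DS ≈ 16 V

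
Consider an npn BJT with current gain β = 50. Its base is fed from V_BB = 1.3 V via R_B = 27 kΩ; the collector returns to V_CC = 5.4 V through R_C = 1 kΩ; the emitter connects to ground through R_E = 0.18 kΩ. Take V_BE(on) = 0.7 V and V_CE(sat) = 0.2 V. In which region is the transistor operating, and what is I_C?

active; I_C ≈ 0.83 mA

Assume active. Base-emitter loop: I_B = (V_BB − V_BE)/(R_B + (β+1)R_E) = (1.3 − 0.7)/(27 + 51×0.18) = 0.0166 mA.
I_C = β·I_B = 50×0.0166 = 0.829 mA.
V_CE = V_CC − I_C·R_C − I_E·R_E = 5.4 − 0.829×1 − 0.846×0.18 = 4.42 V > V_CE(sat), so the active-region assumption holds.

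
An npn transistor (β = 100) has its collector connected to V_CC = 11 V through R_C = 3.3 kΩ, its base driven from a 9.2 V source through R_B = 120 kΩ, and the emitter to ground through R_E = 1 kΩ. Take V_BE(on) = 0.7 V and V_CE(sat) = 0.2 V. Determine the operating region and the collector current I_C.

saturation; I_C ≈ 2.5 mA

Assume active: I_B = (9.2 − 0.7)/(120 + 101×1) = 0.0385 mA, I_C = β·I_B = 3.85 mA.
Then V_CE = 11 − 3.85×3.3 − 3.88×1 = -5.58 V < 0.2 V — the active assumption fails.
Re-solve with V_CE = 0.2 V. KCL at the emitter: V_E/R_E = (V_BB−0.7−V_E)/R_B + (V_CC−0.2−V_E)/R_C, giving V_E = 2.55 V.
I_C = (V_CC − 0.2 − V_E)/R_C = (10.8 − 2.55)/3.3 = 2.5 mA.
Check: I_B = (8.5 − 2.55)/120 = 0.0496 mA, and β·I_B = 4.96 mA > I_C, confirming saturation.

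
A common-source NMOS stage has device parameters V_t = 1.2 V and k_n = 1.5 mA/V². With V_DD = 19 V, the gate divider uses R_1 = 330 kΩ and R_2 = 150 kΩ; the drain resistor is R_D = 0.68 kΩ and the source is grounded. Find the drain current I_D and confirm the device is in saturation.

V_G = V_DD·R_2/(R_1+R_2) = 19×150/480 = 5.94 V. With the source grounded, V_GS = V_G = 5.94 V.
Assume saturation: I_D = (k_n/2)(V_GS − V_t)² = (1.5/2)×(5.94 − 1.2)² = 0.75×4.74² = 16.8 mA.
V_DS = V_DD − I_D·R_D = 19 − 16.8×0.68 = 7.55 V.
Saturation requires V_DS ≥ V_GS − V_t = 4.74 V; 7.55 ≥ 4.74 ✓.

I_D ≈ 17 mA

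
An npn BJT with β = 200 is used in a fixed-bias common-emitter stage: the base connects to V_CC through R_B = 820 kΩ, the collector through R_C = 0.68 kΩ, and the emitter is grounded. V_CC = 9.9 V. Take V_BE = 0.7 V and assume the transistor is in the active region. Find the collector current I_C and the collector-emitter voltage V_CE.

Base loop: V_CC = I_B·R_B + V_BE, so I_B = (9.9 − 0.7)/820 kΩ = 0.0112 mA.
In the active region I_C = β·I_B = 200 × 0.0112 = 2.24 mA.
Collector loop: V_CE = V_CC − I_C·R_C = 9.9 − 2.24×0.68 = 8.37 V.
Since V_CE = 8.37 V > V_CE(sat) ≈ 0.2 V, the transistor is in the active region as assumed.

I_C ≈ 2.2 mA, V_CE ≈ 8.4 V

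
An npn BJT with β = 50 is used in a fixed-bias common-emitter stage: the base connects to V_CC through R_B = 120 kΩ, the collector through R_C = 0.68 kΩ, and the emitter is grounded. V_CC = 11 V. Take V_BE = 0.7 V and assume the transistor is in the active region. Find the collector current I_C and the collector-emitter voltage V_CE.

I_C ≈ 4.3 mA, V_CE ≈ 8.1 V

Base loop: V_CC = I_B·R_B + V_BE, so I_B = (11 − 0.7)/120 kΩ = 0.0858 mA.
In the active region I_C = β·I_B = 50 × 0.0858 = 4.29 mA.
Collector loop: V_CE = V_CC − I_C·R_C = 11 − 4.29×0.68 = 8.08 V.
Since V_CE = 8.08 V > V_CE(sat) ≈ 0.2 V, the transistor is in the active region as assumed.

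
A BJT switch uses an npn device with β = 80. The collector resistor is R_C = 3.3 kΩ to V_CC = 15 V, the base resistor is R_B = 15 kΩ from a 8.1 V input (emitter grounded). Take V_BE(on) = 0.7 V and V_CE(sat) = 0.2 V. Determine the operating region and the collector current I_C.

saturation; I_C ≈ 4.5 mA

Assume active: I_B = (8.1 − 0.7)/15 = 0.493 mA, giving I_C = β·I_B = 39.5 mA.
But then V_CE = 15 − 39.5×3.3 = -115 V < V_CE(sat) = 0.2 V — impossible in the active region.
So the transistor is saturated. With V_CE = 0.2 V, I_C = (V_CC − 0.2)/R_C = 14.8/3.3 = 4.48 mA.
Check: β·I_B = 39.5 mA > I_C = 4.48 mA, confirming saturation.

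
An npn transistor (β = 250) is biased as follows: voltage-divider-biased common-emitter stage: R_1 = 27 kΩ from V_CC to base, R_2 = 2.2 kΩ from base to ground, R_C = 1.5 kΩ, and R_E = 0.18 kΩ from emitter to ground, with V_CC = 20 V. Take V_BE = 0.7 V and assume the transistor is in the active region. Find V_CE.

Thevenize the base divider: V_Th = V_CC·R_2/(R_1+R_2) = 20×2.2/29.2 = 1.51 V, R_Th = R_1‖R_2 = 2.03 kΩ.
Base-emitter loop: V_Th = I_B·R_Th + V_BE + (β+1)I_B·R_E, so I_B = (1.51 − 0.7) / (2.03 + 251×0.18) = 0.0171 mA.
I_C = β·I_B = 250×0.0171 = 4.27 mA, and I_E = (β+1)I_B = 4.29 mA.
V_CE = V_CC − I_C·R_C − I_E·R_E = 20 − 4.27×1.5 − 4.29×0.18 = 12.8 V.
V_CE = 12.8 V > 0.2 V confirms active-region operation.

V_CE ≈ 13 V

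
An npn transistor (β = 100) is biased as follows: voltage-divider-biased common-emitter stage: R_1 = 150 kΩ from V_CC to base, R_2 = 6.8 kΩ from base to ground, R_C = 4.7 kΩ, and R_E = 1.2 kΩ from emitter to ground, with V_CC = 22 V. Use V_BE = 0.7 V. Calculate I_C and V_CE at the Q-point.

Thevenize the base divider: V_Th = V_CC·R_2/(R_1+R_2) = 22×6.8/157 = 0.954 V, R_Th = R_1‖R_2 = 6.51 kΩ.
Base-emitter loop: V_Th = I_B·R_Th + V_BE + (β+1)I_B·R_E, so I_B = (0.954 − 0.7) / (6.51 + 101×1.2) = 0.00199 mA.
I_C = β·I_B = 100×0.00199 = 0.199 mA, and I_E = (β+1)I_B = 0.201 mA.
V_CE = V_CC − I_C·R_C − I_E·R_E = 22 − 0.199×4.7 − 0.201×1.2 = 20.8 V.
V_CE = 20.8 V > 0.2 V confirms active-region operation.

I_C ≈ 0.2 mA, V_CE ≈ 21 V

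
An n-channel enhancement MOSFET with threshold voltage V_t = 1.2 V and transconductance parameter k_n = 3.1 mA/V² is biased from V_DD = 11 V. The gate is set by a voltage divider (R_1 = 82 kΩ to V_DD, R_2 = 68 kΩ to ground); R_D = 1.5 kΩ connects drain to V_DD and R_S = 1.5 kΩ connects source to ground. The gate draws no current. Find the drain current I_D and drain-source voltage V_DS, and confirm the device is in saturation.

I_D ≈ 1.8 mA, V_DS ≈ 5.6 V

V_G = V_DD·R_2/(R_1+R_2) = 11×68/150 = 4.99 V.
Assume saturation: I_D = (k_n/2)(V_GS − V_t)² with V_GS = V_G − I_D·R_S = 4.99 − 1.5·I_D.
Substituting gives 3.49·I_D² − 18.6·I_D + 22.2 = 0, with roots I_D = 1.81 or 3.53 mA.
The root I_D = 3.53 mA gives V_GS = -0.309 V ≤ V_t, so take I_D = 1.81 mA.
Then V_GS = 2.28 V and V_DS = V_DD − I_D(R_D+R_S) = 11 − 1.81×3 = 5.58 V.
Saturation requires V_DS ≥ V_GS − V_t = 1.08 V; 5.58 ≥ 1.08 ✓.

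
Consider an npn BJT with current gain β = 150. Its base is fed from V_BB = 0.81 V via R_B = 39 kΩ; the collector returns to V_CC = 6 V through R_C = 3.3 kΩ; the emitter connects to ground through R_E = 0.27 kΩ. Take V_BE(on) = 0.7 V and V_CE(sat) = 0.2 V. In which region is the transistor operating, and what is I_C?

Assume active. Base-emitter loop: I_B = (V_BB − V_BE)/(R_B + (β+1)R_E) = (0.81 − 0.7)/(39 + 151×0.27) = 0.00138 mA.
I_C = β·I_B = 150×0.00138 = 0.207 mA.
V_CE = V_CC − I_C·R_C − I_E·R_E = 6 − 0.207×3.3 − 0.208×0.27 = 5.26 V > V_CE(sat), so the active-region assumption holds.

active; I_C ≈ 0.21 mA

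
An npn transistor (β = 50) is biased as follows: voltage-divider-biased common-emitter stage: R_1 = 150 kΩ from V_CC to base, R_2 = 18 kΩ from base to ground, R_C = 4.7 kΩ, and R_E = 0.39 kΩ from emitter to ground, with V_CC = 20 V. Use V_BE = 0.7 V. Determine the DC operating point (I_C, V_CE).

Thevenize the base divider: V_Th = V_CC·R_2/(R_1+R_2) = 20×18/168 = 2.14 V, R_Th = R_1‖R_2 = 16.1 kΩ.
Base-emitter loop: V_Th = I_B·R_Th + V_BE + (β+1)I_B·R_E, so I_B = (2.14 − 0.7) / (16.1 + 51×0.39) = 0.0401 mA.
I_C = β·I_B = 50×0.0401 = 2.01 mA, and I_E = (β+1)I_B = 2.05 mA.
V_CE = V_CC − I_C·R_C − I_E·R_E = 20 − 2.01×4.7 − 2.05×0.39 = 9.77 V.
V_CE = 9.77 V > 0.2 V confirms active-region operation.

I_C ≈ 2 mA, V_CE ≈ 9.8 V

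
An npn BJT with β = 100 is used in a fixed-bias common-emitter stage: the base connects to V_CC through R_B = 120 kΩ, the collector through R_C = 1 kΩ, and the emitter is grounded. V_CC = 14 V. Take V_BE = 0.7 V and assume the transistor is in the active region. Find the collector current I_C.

I_C ≈ 11 mA

Base loop: V_CC = I_B·R_B + V_BE, so I_B = (14 − 0.7)/120 kΩ = 0.111 mA.
In the active region I_C = β·I_B = 100 × 0.111 = 11.1 mA.
Collector loop: V_CE = V_CC − I_C·R_C = 14 − 11.1×1 = 2.92 V.
Since V_CE = 2.92 V > V_CE(sat) ≈ 0.2 V, the transistor is in the active region as assumed.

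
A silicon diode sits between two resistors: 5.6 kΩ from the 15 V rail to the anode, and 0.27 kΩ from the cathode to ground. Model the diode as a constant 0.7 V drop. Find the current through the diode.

I ≈ 2.4 mA

The two resistors are in series with the diode, so KVL gives 15 = I·5.6 + 0.7 + I·0.27.
I = (15 − 0.7) / (5.6 + 0.27) kΩ = 14.3 / 5.87 = 2.44 mA.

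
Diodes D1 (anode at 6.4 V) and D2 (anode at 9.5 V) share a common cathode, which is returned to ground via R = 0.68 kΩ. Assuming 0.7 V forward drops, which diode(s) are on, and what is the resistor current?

Only D2 conducts; I_R ≈ 13 mA

Assume both conduct. Then node N would need to be at both 6.4−0.7 = 5.7 V and 9.5−0.7 = 8.8 V, which is impossible.
Assume only D2 conducts: V_N = 9.5 − 0.7 = 8.8 V, so I_R = 8.8/0.68 = 12.9 mA.
Check D1: its anode-to-cathode voltage is 6.4 − 8.8 = -2.4 V < 0.7 V, so it is off. The assumption is consistent.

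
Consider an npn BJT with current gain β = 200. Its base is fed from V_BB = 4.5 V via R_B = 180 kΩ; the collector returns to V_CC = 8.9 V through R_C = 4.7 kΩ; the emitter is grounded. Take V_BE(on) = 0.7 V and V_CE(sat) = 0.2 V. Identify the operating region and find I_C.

Assume active: I_B = (4.5 − 0.7)/180 = 0.0211 mA, giving I_C = β·I_B = 4.22 mA.
But then V_CE = 8.9 − 4.22×4.7 = -10.9 V < V_CE(sat) = 0.2 V — impossible in the active region.
So the transistor is saturated. With V_CE = 0.2 V, I_C = (V_CC − 0.2)/R_C = 8.7/4.7 = 1.85 mA.
Check: β·I_B = 4.22 mA > I_C = 1.85 mA, confirming saturation.

saturation; I_C ≈ 1.9 mA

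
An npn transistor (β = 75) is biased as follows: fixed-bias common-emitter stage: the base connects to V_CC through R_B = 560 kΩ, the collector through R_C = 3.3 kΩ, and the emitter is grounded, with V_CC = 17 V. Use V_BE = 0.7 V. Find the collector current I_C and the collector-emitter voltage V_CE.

I_C ≈ 2.2 mA, V_CE ≈ 9.8 V

Base loop: V_CC = I_B·R_B + V_BE, so I_B = (17 − 0.7)/560 kΩ = 0.0291 mA.
In the active region I_C = β·I_B = 75 × 0.0291 = 2.18 mA.
Collector loop: V_CE = V_CC − I_C·R_C = 17 − 2.18×3.3 = 9.8 V.
Since V_CE = 9.8 V > V_CE(sat) ≈ 0.2 V, the transistor is in the active region as assumed.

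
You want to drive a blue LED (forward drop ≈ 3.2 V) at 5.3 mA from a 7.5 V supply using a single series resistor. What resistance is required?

R ≈ 0.81 kΩ

The resistor drops V_S − V_D = 7.5 − 3.2 = 4.3 V at 5.3 mA.
R = 4.3 V / 5.3 mA = 0.811 kΩ.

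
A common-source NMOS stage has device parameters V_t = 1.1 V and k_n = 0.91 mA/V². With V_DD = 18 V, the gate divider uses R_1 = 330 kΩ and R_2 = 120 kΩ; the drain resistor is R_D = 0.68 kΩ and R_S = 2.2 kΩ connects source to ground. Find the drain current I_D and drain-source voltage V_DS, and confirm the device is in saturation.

V_G = V_DD·R_2/(R_1+R_2) = 18×120/450 = 4.8 V.
Assume saturation: I_D = (k_n/2)(V_GS − V_t)² with V_GS = V_G − I_D·R_S = 4.8 − 2.2·I_D.
Substituting gives 2.2·I_D² − 8.41·I_D + 6.23 = 0, with roots I_D = 1.01 or 2.81 mA.
The root I_D = 2.81 mA gives V_GS = -1.39 V ≤ V_t, so take I_D = 1.01 mA.
Then V_GS = 2.59 V and V_DS = V_DD − I_D(R_D+R_S) = 18 − 1.01×2.88 = 15.1 V.
Saturation requires V_DS ≥ V_GS − V_t = 1.49 V; 15.1 ≥ 1.49 ✓.

I_D ≈ 1 mA, V_DS ≈ 15 V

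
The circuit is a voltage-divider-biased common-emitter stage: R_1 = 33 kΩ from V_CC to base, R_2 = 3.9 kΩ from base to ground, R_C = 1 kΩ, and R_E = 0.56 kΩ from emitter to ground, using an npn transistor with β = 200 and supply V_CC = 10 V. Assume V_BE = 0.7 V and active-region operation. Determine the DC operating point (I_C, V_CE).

Thevenize the base divider: V_Th = V_CC·R_2/(R_1+R_2) = 10×3.9/36.9 = 1.06 V, R_Th = R_1‖R_2 = 3.49 kΩ.
Base-emitter loop: V_Th = I_B·R_Th + V_BE + (β+1)I_B·R_E, so I_B = (1.06 − 0.7) / (3.49 + 201×0.56) = 0.00308 mA.
I_C = β·I_B = 200×0.00308 = 0.615 mA, and I_E = (β+1)I_B = 0.618 mA.
V_CE = V_CC − I_C·R_C − I_E·R_E = 10 − 0.615×1 − 0.618×0.56 = 9.04 V.
V_CE = 9.04 V > 0.2 V confirms active-region operation.

I_C ≈ 0.62 mA, V_CE ≈ 9 V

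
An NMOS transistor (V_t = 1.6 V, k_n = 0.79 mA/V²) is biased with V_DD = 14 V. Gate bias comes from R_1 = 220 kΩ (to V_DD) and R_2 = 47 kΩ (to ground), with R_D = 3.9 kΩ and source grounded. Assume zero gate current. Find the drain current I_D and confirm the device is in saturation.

V_G = V_DD·R_2/(R_1+R_2) = 14×47/267 = 2.46 V. With the source grounded, V_GS = V_G = 2.46 V.
Assume saturation: I_D = (k_n/2)(V_GS − V_t)² = (0.79/2)×(2.46 − 1.6)² = 0.395×0.864² = 0.295 mA.
V_DS = V_DD − I_D·R_D = 14 − 0.295×3.9 = 12.8 V.
Saturation requires V_DS ≥ V_GS − V_t = 0.864 V; 12.8 ≥ 0.864 ✓.

I_D ≈ 0.3 mA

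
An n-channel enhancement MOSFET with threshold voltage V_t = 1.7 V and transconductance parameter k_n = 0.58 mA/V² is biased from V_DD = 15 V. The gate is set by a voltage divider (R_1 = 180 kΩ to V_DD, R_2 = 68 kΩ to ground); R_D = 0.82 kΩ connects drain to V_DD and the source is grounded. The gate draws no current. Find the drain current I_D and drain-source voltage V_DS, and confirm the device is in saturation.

V_G = V_DD·R_2/(R_1+R_2) = 15×68/248 = 4.11 V. With the source grounded, V_GS = V_G = 4.11 V.
Assume saturation: I_D = (k_n/2)(V_GS − V_t)² = (0.58/2)×(4.11 − 1.7)² = 0.29×2.41² = 1.69 mA.
V_DS = V_DD − I_D·R_D = 15 − 1.69×0.82 = 13.6 V.
Saturation requires V_DS ≥ V_GS − V_t = 2.41 V; 13.6 ≥ 2.41 ✓.

I_D ≈ 1.7 mA, V_DS ≈ 14 V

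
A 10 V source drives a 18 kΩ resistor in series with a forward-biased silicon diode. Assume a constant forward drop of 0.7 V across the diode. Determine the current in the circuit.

KVL around the loop: 10 = V_D + I·R = 0.7 + I × 18 kΩ.
So I = (10 − 0.7) / 18 kΩ = 9.3 / 18 = 0.517 mA.

I ≈ 0.52 mA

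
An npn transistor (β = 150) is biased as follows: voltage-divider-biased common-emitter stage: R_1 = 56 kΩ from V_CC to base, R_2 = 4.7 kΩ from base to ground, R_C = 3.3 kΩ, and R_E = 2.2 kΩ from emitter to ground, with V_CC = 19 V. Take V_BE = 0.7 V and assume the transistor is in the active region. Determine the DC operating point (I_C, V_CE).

Thevenize the base divider: V_Th = V_CC·R_2/(R_1+R_2) = 19×4.7/60.7 = 1.47 V, R_Th = R_1‖R_2 = 4.34 kΩ.
Base-emitter loop: V_Th = I_B·R_Th + V_BE + (β+1)I_B·R_E, so I_B = (1.47 − 0.7) / (4.34 + 151×2.2) = 0.00229 mA.
I_C = β·I_B = 150×0.00229 = 0.344 mA, and I_E = (β+1)I_B = 0.346 mA.
V_CE = V_CC − I_C·R_C − I_E·R_E = 19 − 0.344×3.3 − 0.346×2.2 = 17.1 V.
V_CE = 17.1 V > 0.2 V confirms active-region operation.

I_C ≈ 0.34 mA, V_CE ≈ 17 V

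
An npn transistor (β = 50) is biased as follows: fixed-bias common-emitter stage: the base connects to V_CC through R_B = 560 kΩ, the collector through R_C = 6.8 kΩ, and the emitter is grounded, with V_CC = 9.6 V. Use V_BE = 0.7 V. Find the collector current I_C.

I_C ≈ 0.79 mA

Base loop: V_CC = I_B·R_B + V_BE, so I_B = (9.6 − 0.7)/560 kΩ = 0.0159 mA.
In the active region I_C = β·I_B = 50 × 0.0159 = 0.795 mA.
Collector loop: V_CE = V_CC − I_C·R_C = 9.6 − 0.795×6.8 = 4.2 V.
Since V_CE = 4.2 V > V_CE(sat) ≈ 0.2 V, the transistor is in the active region as assumed.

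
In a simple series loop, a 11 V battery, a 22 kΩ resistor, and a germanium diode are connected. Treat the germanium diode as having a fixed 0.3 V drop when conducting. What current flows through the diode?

KVL around the loop: 11 = V_D + I·R = 0.3 + I × 22 kΩ.
So I = (11 − 0.3) / 22 kΩ = 10.7 / 22 = 0.486 mA.

I ≈ 0.49 mA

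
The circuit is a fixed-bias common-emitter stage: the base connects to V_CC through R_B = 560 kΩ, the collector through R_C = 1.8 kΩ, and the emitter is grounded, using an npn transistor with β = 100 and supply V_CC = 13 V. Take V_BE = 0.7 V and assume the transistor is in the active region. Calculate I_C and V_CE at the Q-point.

I_C ≈ 2.2 mA, V_CE ≈ 9 V

Base loop: V_CC = I_B·R_B + V_BE, so I_B = (13 − 0.7)/560 kΩ = 0.022 mA.
In the active region I_C = β·I_B = 100 × 0.022 = 2.2 mA.
Collector loop: V_CE = V_CC − I_C·R_C = 13 − 2.2×1.8 = 9.05 V.
Since V_CE = 9.05 V > V_CE(sat) ≈ 0.2 V, the transistor is in the active region as assumed.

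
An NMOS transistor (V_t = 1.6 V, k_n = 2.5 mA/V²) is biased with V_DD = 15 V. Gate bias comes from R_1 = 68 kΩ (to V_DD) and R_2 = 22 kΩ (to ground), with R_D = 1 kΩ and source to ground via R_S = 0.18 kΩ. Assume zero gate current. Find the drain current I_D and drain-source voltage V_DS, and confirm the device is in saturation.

V_G = V_DD·R_2/(R_1+R_2) = 15×22/90 = 3.67 V.
Assume saturation: I_D = (k_n/2)(V_GS − V_t)² with V_GS = V_G − I_D·R_S = 3.67 − 0.18·I_D.
Substituting gives 0.0405·I_D² − 1.93·I_D + 5.34 = 0, with roots I_D = 2.95 or 44.7 mA.
The root I_D = 44.7 mA gives V_GS = -4.38 V ≤ V_t, so take I_D = 2.95 mA.
Then V_GS = 3.14 V and V_DS = V_DD − I_D(R_D+R_S) = 15 − 2.95×1.18 = 11.5 V.
Saturation requires V_DS ≥ V_GS − V_t = 1.54 V; 11.5 ≥ 1.54 ✓.

I_D ≈ 2.9 mA, V_DS ≈ 12 V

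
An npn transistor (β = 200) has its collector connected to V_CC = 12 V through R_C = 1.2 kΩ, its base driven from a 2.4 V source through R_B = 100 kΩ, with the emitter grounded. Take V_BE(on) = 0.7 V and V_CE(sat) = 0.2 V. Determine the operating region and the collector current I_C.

Assume active. Base-emitter loop: I_B = (V_BB − V_BE)/R_B = (2.4 − 0.7)/100 = 0.017 mA.
I_C = β·I_B = 200×0.017 = 3.4 mA.
V_CE = V_CC − I_C·R_C = 12 − 3.4×1.2 = 7.92 V > V_CE(sat), so the active-region assumption holds.

active; I_C ≈ 3.4 mA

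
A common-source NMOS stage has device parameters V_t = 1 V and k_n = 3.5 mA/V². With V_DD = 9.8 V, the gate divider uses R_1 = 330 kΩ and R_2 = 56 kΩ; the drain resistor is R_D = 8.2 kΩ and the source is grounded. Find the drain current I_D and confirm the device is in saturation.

I_D ≈ 0.31 mA

V_G = V_DD·R_2/(R_1+R_2) = 9.8×56/386 = 1.42 V. With the source grounded, V_GS = V_G = 1.42 V.
Assume saturation: I_D = (k_n/2)(V_GS − V_t)² = (3.5/2)×(1.42 − 1)² = 1.75×0.422² = 0.311 mA.
V_DS = V_DD − I_D·R_D = 9.8 − 0.311×8.2 = 7.25 V.
Saturation requires V_DS ≥ V_GS − V_t = 0.422 V; 7.25 ≥ 0.422 ✓.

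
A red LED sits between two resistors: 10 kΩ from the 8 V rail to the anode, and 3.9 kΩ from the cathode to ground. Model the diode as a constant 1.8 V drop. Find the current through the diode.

The two resistors are in series with the diode, so KVL gives 8 = I·10 + 1.8 + I·3.9.
I = (8 − 1.8) / (10 + 3.9) kΩ = 6.2 / 13.9 = 0.446 mA.

I ≈ 0.45 mA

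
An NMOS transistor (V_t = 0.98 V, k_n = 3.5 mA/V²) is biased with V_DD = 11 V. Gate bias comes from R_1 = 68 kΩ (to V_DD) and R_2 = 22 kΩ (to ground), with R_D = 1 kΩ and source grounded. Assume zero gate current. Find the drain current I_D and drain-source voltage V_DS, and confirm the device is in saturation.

V_G = V_DD·R_2/(R_1+R_2) = 11×22/90 = 2.69 V. With the source grounded, V_GS = V_G = 2.69 V.
Assume saturation: I_D = (k_n/2)(V_GS − V_t)² = (3.5/2)×(2.69 − 0.98)² = 1.75×1.71² = 5.11 mA.
V_DS = V_DD − I_D·R_D = 11 − 5.11×1 = 5.89 V.
Saturation requires V_DS ≥ V_GS − V_t = 1.71 V; 5.89 ≥ 1.71 ✓.

I_D ≈ 5.1 mA, V_DS ≈ 5.9 V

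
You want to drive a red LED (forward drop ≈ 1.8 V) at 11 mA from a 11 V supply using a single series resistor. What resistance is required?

The resistor drops V_S − V_D = 11 − 1.8 = 9.2 V at 11 mA.
R = 9.2 V / 11 mA = 0.836 kΩ.

R ≈ 0.84 kΩ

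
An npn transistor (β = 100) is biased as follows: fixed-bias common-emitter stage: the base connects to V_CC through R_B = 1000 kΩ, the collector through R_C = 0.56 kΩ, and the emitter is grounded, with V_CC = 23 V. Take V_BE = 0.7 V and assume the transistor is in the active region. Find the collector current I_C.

Base loop: V_CC = I_B·R_B + V_BE, so I_B = (23 − 0.7)/1000 kΩ = 0.0223 mA.
In the active region I_C = β·I_B = 100 × 0.0223 = 2.23 mA.
Collector loop: V_CE = V_CC − I_C·R_C = 23 − 2.23×0.56 = 21.8 V.
Since V_CE = 21.8 V > V_CE(sat) ≈ 0.2 V, the transistor is in the active region as assumed.

I_C ≈ 2.2 mA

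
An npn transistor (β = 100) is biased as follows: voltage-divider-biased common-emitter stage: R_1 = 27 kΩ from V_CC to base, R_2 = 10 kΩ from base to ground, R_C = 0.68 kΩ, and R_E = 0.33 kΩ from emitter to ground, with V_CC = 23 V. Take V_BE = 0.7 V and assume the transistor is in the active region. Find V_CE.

Thevenize the base divider: V_Th = V_CC·R_2/(R_1+R_2) = 23×10/37 = 6.22 V, R_Th = R_1‖R_2 = 7.3 kΩ.
Base-emitter loop: V_Th = I_B·R_Th + V_BE + (β+1)I_B·R_E, so I_B = (6.22 − 0.7) / (7.3 + 101×0.33) = 0.136 mA.
I_C = β·I_B = 100×0.136 = 13.6 mA, and I_E = (β+1)I_B = 13.7 mA.
V_CE = V_CC − I_C·R_C − I_E·R_E = 23 − 13.6×0.68 − 13.7×0.33 = 9.24 V.
V_CE = 9.24 V > 0.2 V confirms active-region operation.

V_CE ≈ 9.2 V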